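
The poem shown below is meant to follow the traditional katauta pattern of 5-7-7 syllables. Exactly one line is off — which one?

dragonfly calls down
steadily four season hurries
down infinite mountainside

Line 2

Line 1: dragonfly(3) + calls(1) + down(1) = 5 ✓
Line 2: steadily(3) + four(1) + season(2) + hurries(2) = 8 (expected 7)
Line 3: down(1) + infinite(3) + mountainside(3) = 7 ✓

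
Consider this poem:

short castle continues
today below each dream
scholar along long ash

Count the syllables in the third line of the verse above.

The third line: "scholar along long ash": 2+2+1+1 = 6

6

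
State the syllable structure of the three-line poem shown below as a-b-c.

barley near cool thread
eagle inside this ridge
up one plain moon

Line 1: "barley near cool thread": 2+1+1+1 = 5
Line 2: "eagle inside this ridge": 2+2+1+1 = 6
Line 3: "up one plain moon": 1+1+1+1 = 4

5-6-4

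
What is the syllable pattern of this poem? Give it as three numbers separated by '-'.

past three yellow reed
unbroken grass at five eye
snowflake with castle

Line 1: past(1) + three(1) + yellow(2) + reed(1) = 5
Line 2: unbroken(3) + grass(1) + at(1) + five(1) + eye(1) = 7
Line 3: snowflake(2) + with(1) + castle(2) = 5

5-7-5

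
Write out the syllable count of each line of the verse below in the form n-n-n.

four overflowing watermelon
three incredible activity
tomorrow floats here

Line 1: "four overflowing watermelon": 1+4+4 = 9
Line 2: "three incredible activity": 1+4+4 = 9
Line 3: "tomorrow floats here": 3+1+1 = 5

9-9-5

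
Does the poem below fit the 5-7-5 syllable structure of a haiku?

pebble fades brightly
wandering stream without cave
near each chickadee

Line 1: "pebble fades brightly": 2+1+2 = 5 ✓
Line 2: "wandering stream without cave": 3+1+2+1 = 7 ✓
Line 3: "near each chickadee": 1+1+3 = 5 ✓

Yes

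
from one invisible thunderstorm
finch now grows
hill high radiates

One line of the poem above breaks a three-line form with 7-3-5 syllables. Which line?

Line 1: from(1) + one(1) + invisible(4) + thunderstorm(3) = 9 (expected 7)
Line 2: finch(1) + now(1) + grows(1) = 3 ✓
Line 3: hill(1) + high(1) + radiates(3) = 5 ✓

The first line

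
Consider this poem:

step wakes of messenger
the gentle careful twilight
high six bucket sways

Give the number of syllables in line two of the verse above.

Line two: the(1) + gentle(2) + careful(2) + twilight(2) = 7

7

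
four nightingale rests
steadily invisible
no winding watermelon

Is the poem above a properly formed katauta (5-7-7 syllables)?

Yes

Line 1: four(1) + nightingale(3) + rests(1) = 5 ✓
Line 2: steadily(3) + invisible(4) = 7 ✓
Line 3: no(1) + winding(2) + watermelon(4) = 7 ✓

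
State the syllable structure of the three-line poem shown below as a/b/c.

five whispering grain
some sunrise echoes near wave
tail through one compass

5/7/5

Line 1: five (1), whispering (3), grain (1) → 5
Line 2: some (1), sunrise (2), echoes (2), near (1), wave (1) → 7
Line 3: tail (1), through (1), one (1), compass (2) → 5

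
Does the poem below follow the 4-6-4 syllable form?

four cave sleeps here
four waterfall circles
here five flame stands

Yes

Line 1: four (1), cave (1), sleeps (1), here (1) → 4 ✓
Line 2: four (1), waterfall (3), circles (2) → 6 ✓
Line 3: here (1), five (1), flame (1), stands (1) → 4 ✓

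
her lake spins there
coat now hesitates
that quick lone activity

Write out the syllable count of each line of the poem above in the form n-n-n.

Line 1: "her lake spins there": 1+1+1+1 = 4
Line 2: "coat now hesitates": 1+1+3 = 5
Line 3: "that quick lone activity": 1+1+1+4 = 7

4-5-7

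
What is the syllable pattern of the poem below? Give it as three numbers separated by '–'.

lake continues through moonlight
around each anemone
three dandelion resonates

Line 1: "lake continues through moonlight": 1+3+1+2 = 7
Line 2: "around each anemone": 2+1+4 = 7
Line 3: "three dandelion resonates": 1+4+3 = 8

7–7–8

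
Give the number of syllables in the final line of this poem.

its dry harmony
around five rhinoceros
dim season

3

The final line: dim (1), season (2) → 3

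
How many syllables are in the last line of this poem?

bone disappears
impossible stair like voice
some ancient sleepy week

6

The last line: "some ancient sleepy week": 1+2+2+1 = 6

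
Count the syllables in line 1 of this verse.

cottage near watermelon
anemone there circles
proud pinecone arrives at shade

7

Line 1: cottage (2), near (1), watermelon (4) → 7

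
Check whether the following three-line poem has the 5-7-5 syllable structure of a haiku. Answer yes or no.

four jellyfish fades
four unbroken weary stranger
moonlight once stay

Line 1: four(1) + jellyfish(3) + fades(1) = 5 ✓
Line 2: four(1) + unbroken(3) + weary(2) + stranger(2) = 8 (expected 7)
Line 3: moonlight(2) + once(1) + stay(1) = 4 (expected 5)

No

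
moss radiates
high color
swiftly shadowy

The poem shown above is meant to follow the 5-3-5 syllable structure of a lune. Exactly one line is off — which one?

Line 1

Line 1: moss (1), radiates (3) → 4 (expected 5)
Line 2: high (1), color (2) → 3 ✓
Line 3: swiftly (2), shadowy (3) → 5 ✓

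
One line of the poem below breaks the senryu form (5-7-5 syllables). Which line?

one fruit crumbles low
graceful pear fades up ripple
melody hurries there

The third line

Line 1: "one fruit crumbles low": 1+1+2+1 = 5 ✓
Line 2: "graceful pear fades up ripple": 2+1+1+1+2 = 7 ✓
Line 3: "melody hurries there": 3+2+1 = 6 (expected 5)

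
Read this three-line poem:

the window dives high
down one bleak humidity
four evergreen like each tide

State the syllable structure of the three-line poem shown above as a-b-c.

5-7-7

Line 1: the(1) + window(2) + dives(1) + high(1) = 5
Line 2: down(1) + one(1) + bleak(1) + humidity(4) = 7
Line 3: four(1) + evergreen(3) + like(1) + each(1) + tide(1) = 7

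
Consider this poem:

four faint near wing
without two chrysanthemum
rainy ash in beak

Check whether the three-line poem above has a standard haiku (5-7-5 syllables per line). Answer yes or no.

Line 1: "four faint near wing": 1+1+1+1 = 4 (expected 5)
Line 2: "without two chrysanthemum": 2+1+4 = 7 ✓
Line 3: "rainy ash in beak": 2+1+1+1 = 5 ✓

No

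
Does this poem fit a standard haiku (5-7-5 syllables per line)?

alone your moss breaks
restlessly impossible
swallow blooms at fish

Yes

Line 1: alone(2) + your(1) + moss(1) + breaks(1) = 5 ✓
Line 2: restlessly(3) + impossible(4) = 7 ✓
Line 3: swallow(2) + blooms(1) + at(1) + fish(1) = 5 ✓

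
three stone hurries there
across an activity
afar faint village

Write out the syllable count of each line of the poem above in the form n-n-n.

Line 1: three(1) + stone(1) + hurries(2) + there(1) = 5
Line 2: across(2) + an(1) + activity(4) = 7
Line 3: afar(2) + faint(1) + village(2) = 5

5-7-5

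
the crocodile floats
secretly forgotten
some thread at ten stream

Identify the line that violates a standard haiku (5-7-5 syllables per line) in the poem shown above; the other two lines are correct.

Line 2

Line 1: the(1) + crocodile(3) + floats(1) = 5 ✓
Line 2: secretly(3) + forgotten(3) = 6 (expected 7)
Line 3: some(1) + thread(1) + at(1) + ten(1) + stream(1) = 5 ✓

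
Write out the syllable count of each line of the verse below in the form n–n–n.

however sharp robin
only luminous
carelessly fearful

6–5–5

Line 1: "however sharp robin": 3+1+2 = 6
Line 2: "only luminous": 2+3 = 5
Line 3: "carelessly fearful": 3+2 = 5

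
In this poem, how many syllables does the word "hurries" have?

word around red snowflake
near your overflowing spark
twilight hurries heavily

2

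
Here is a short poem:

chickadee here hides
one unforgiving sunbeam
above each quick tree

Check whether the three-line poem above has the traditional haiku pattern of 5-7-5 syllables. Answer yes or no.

Yes

Line 1: chickadee (3), here (1), hides (1) → 5 ✓
Line 2: one (1), unforgiving (4), sunbeam (2) → 7 ✓
Line 3: above (2), each (1), quick (1), tree (1) → 5 ✓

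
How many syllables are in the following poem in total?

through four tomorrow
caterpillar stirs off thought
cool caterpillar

Line 1: through(1) + four(1) + tomorrow(3) = 5
Line 2: caterpillar(4) + stirs(1) + off(1) + thought(1) = 7
Line 3: cool(1) + caterpillar(4) = 5
Total: 5 + 7 + 5 = 17

17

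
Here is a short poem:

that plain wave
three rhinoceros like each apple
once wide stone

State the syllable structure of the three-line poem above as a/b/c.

Line 1: that (1), plain (1), wave (1) → 3
Line 2: three (1), rhinoceros (4), like (1), each (1), apple (2) → 9
Line 3: once (1), wide (1), stone (1) → 3

3/9/3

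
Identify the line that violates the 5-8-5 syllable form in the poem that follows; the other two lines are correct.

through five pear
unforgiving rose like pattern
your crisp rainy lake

The first line

Line 1: through(1) + five(1) + pear(1) = 3 (expected 5)
Line 2: unforgiving(4) + rose(1) + like(1) + pattern(2) = 8 ✓
Line 3: your(1) + crisp(1) + rainy(2) + lake(1) = 5 ✓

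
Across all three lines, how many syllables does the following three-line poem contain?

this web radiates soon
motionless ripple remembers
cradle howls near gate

Line 1: this(1) + web(1) + radiates(3) + soon(1) = 6
Line 2: motionless(3) + ripple(2) + remembers(3) = 8
Line 3: cradle(2) + howls(1) + near(1) + gate(1) = 5
Total: 6 + 8 + 5 = 19

19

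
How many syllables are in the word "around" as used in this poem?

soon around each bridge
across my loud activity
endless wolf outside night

2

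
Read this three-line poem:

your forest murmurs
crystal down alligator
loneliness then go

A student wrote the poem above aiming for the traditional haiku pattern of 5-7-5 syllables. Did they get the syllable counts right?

Line 1: your(1) + forest(2) + murmurs(2) = 5 ✓
Line 2: crystal(2) + down(1) + alligator(4) = 7 ✓
Line 3: loneliness(3) + then(1) + go(1) = 5 ✓

Yes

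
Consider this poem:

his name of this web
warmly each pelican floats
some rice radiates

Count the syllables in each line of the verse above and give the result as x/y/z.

Line 1: "his name of this web": 1+1+1+1+1 = 5
Line 2: "warmly each pelican floats": 2+1+3+1 = 7
Line 3: "some rice radiates": 1+1+3 = 5

5/7/5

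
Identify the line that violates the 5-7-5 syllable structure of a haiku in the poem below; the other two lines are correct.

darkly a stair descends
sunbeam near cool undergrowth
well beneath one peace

The first line

Line 1: "darkly a stair descends": 2+1+1+2 = 6 (expected 5)
Line 2: "sunbeam near cool undergrowth": 2+1+1+3 = 7 ✓
Line 3: "well beneath one peace": 1+2+1+1 = 5 ✓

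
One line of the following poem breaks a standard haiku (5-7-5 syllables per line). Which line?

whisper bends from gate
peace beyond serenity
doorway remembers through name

The third line

Line 1: whisper(2) + bends(1) + from(1) + gate(1) = 5 ✓
Line 2: peace(1) + beyond(2) + serenity(4) = 7 ✓
Line 3: doorway(2) + remembers(3) + through(1) + name(1) = 7 (expected 5)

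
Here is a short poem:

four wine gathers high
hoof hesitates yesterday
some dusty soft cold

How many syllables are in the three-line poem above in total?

Line 1: four (1), wine (1), gathers (2), high (1) → 5
Line 2: hoof (1), hesitates (3), yesterday (3) → 7
Line 3: some (1), dusty (2), soft (1), cold (1) → 5
Total: 5 + 7 + 5 = 17

17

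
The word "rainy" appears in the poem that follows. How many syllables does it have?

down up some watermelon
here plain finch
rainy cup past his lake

2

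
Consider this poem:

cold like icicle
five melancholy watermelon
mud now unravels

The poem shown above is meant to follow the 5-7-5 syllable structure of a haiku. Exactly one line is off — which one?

The second line

Line 1: cold(1) + like(1) + icicle(3) = 5 ✓
Line 2: five(1) + melancholy(4) + watermelon(4) = 9 (expected 7)
Line 3: mud(1) + now(1) + unravels(3) = 5 ✓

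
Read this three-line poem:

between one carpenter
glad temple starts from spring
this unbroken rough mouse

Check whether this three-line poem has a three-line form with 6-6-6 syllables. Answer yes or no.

Line 1: between (2), one (1), carpenter (3) → 6 ✓
Line 2: glad (1), temple (2), starts (1), from (1), spring (1) → 6 ✓
Line 3: this (1), unbroken (3), rough (1), mouse (1) → 6 ✓

Yes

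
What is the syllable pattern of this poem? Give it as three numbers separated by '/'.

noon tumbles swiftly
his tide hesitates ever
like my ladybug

Line 1: noon (1), tumbles (2), swiftly (2) → 5
Line 2: his (1), tide (1), hesitates (3), ever (2) → 7
Line 3: like (1), my (1), ladybug (3) → 5

5/7/5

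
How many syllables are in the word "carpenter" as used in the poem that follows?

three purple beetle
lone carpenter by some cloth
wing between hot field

3

"carpenter" has 3 syllables.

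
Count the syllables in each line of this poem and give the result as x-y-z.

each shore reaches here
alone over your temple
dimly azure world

Line 1: each (1), shore (1), reaches (2), here (1) → 5
Line 2: alone (2), over (2), your (1), temple (2) → 7
Line 3: dimly (2), azure (2), world (1) → 5

5-7-5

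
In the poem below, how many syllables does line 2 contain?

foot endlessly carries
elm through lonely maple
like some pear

Line 2: "elm through lonely maple": 1+1+2+2 = 6

6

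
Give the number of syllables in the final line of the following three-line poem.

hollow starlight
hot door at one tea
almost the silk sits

The final line: almost(2) + the(1) + silk(1) + sits(1) = 5

5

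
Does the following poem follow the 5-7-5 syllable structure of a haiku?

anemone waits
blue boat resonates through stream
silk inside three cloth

Yes

Line 1: "anemone waits": 4+1 = 5 ✓
Line 2: "blue boat resonates through stream": 1+1+3+1+1 = 7 ✓
Line 3: "silk inside three cloth": 1+2+1+1 = 5 ✓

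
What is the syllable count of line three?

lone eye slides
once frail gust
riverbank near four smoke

6

Line three: riverbank (3), near (1), four (1), smoke (1) → 6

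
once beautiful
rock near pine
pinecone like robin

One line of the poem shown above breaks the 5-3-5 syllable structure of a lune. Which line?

Line 1: "once beautiful": 1+3 = 4 (expected 5)
Line 2: "rock near pine": 1+1+1 = 3 ✓
Line 3: "pinecone like robin": 2+1+2 = 5 ✓

The first line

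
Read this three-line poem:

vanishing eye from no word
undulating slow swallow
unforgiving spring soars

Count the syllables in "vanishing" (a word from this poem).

3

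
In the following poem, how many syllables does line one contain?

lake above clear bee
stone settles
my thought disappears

5

Line one: "lake above clear bee": 1+2+1+1 = 5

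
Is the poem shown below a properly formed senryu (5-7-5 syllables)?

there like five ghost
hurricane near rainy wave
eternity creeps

Line 1: "there like five ghost": 1+1+1+1 = 4 (expected 5)
Line 2: "hurricane near rainy wave": 3+1+2+1 = 7 ✓
Line 3: "eternity creeps": 4+1 = 5 ✓

No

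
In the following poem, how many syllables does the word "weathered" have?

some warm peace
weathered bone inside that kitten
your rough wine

2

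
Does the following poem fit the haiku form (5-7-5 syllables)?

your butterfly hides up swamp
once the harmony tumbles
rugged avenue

Line 1: your(1) + butterfly(3) + hides(1) + up(1) + swamp(1) = 7 (expected 5)
Line 2: once(1) + the(1) + harmony(3) + tumbles(2) = 7 ✓
Line 3: rugged(2) + avenue(3) = 5 ✓

No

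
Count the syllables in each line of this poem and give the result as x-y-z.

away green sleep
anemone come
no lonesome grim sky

Line 1: "away green sleep": 2+1+1 = 4
Line 2: "anemone come": 4+1 = 5
Line 3: "no lonesome grim sky": 1+2+1+1 = 5

4-5-5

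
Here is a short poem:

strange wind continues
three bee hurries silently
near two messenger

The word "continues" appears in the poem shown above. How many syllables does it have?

3

"continues" has 3 syllables.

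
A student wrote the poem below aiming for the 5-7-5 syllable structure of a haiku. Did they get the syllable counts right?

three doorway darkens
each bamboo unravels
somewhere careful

No

Line 1: three (1), doorway (2), darkens (2) → 5 ✓
Line 2: each (1), bamboo (2), unravels (3) → 6 (expected 7)
Line 3: somewhere (2), careful (2) → 4 (expected 5)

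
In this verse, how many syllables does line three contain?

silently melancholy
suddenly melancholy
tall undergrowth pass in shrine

Line three: tall (1), undergrowth (3), pass (1), in (1), shrine (1) → 7

7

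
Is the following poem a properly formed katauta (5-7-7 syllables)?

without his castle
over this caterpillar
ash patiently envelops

Line 1: "without his castle": 2+1+2 = 5 ✓
Line 2: "over this caterpillar": 2+1+4 = 7 ✓
Line 3: "ash patiently envelops": 1+3+3 = 7 ✓

Yes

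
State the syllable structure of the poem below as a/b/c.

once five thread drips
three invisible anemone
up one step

4/9/3

Line 1: "once five thread drips": 1+1+1+1 = 4
Line 2: "three invisible anemone": 1+4+4 = 9
Line 3: "up one step": 1+1+1 = 3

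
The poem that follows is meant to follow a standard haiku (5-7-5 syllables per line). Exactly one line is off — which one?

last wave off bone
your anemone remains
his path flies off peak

Line 1: "last wave off bone": 1+1+1+1 = 4 (expected 5)
Line 2: "your anemone remains": 1+4+2 = 7 ✓
Line 3: "his path flies off peak": 1+1+1+1+1 = 5 ✓

The first line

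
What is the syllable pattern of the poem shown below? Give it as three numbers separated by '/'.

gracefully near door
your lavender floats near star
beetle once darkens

5/7/5

Line 1: "gracefully near door": 3+1+1 = 5
Line 2: "your lavender floats near star": 1+3+1+1+1 = 7
Line 3: "beetle once darkens": 2+1+2 = 5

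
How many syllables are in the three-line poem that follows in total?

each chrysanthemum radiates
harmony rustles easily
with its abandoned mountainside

Line 1: each (1), chrysanthemum (4), radiates (3) → 8
Line 2: harmony (3), rustles (2), easily (3) → 8
Line 3: with (1), its (1), abandoned (3), mountainside (3) → 8
Total: 8 + 8 + 8 = 24

24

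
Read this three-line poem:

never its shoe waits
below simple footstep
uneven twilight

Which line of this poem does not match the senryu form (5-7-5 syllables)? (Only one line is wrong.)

Line 1: never (2), its (1), shoe (1), waits (1) → 5 ✓
Line 2: below (2), simple (2), footstep (2) → 6 (expected 7)
Line 3: uneven (3), twilight (2) → 5 ✓

The second line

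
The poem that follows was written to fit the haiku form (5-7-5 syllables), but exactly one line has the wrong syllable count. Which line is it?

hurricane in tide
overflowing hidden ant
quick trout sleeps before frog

Line 3

Line 1: hurricane (3), in (1), tide (1) → 5 ✓
Line 2: overflowing (4), hidden (2), ant (1) → 7 ✓
Line 3: quick (1), trout (1), sleeps (1), before (2), frog (1) → 6 (expected 5)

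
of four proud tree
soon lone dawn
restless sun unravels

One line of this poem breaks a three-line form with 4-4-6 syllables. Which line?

Line 1: "of four proud tree": 1+1+1+1 = 4 ✓
Line 2: "soon lone dawn": 1+1+1 = 3 (expected 4)
Line 3: "restless sun unravels": 2+1+3 = 6 ✓

The second line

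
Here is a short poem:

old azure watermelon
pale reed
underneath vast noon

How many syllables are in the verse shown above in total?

14

Line 1: old (1), azure (2), watermelon (4) → 7
Line 2: pale (1), reed (1) → 2
Line 3: underneath (3), vast (1), noon (1) → 5
Total: 7 + 2 + 5 = 14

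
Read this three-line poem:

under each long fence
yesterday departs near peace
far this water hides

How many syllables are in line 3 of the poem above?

5

Line 3: far (1), this (1), water (2), hides (1) → 5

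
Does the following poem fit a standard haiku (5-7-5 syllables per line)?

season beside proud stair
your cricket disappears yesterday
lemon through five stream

Line 1: "season beside proud stair": 2+2+1+1 = 6 (expected 5)
Line 2: "your cricket disappears yesterday": 1+2+3+3 = 9 (expected 7)
Line 3: "lemon through five stream": 2+1+1+1 = 5 ✓

No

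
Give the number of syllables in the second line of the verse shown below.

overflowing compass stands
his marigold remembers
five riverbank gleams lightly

The second line: his(1) + marigold(3) + remembers(3) = 7

7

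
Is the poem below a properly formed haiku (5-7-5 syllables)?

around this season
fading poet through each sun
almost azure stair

Yes

Line 1: "around this season": 2+1+2 = 5 ✓
Line 2: "fading poet through each sun": 2+2+1+1+1 = 7 ✓
Line 3: "almost azure stair": 2+2+1 = 5 ✓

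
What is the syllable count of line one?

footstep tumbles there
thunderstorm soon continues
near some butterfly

5

Line one: "footstep tumbles there": 2+2+1 = 5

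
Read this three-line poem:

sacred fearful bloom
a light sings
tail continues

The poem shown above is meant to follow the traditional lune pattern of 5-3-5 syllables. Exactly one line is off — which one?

Line 3

Line 1: "sacred fearful bloom": 2+2+1 = 5 ✓
Line 2: "a light sings": 1+1+1 = 3 ✓
Line 3: "tail continues": 1+3 = 4 (expected 5)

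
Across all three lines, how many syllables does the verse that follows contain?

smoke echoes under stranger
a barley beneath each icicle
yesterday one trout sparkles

23

Line 1: "smoke echoes under stranger": 1+2+2+2 = 7
Line 2: "a barley beneath each icicle": 1+2+2+1+3 = 9
Line 3: "yesterday one trout sparkles": 3+1+1+2 = 7
Total: 7 + 9 + 7 = 23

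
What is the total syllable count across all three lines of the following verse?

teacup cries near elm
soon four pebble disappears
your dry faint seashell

Line 1: teacup(2) + cries(1) + near(1) + elm(1) = 5
Line 2: soon(1) + four(1) + pebble(2) + disappears(3) = 7
Line 3: your(1) + dry(1) + faint(1) + seashell(2) = 5
Total: 5 + 7 + 5 = 17

17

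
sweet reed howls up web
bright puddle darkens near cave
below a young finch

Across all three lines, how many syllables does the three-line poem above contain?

17

Line 1: sweet(1) + reed(1) + howls(1) + up(1) + web(1) = 5
Line 2: bright(1) + puddle(2) + darkens(2) + near(1) + cave(1) = 7
Line 3: below(2) + a(1) + young(1) + finch(1) = 5
Total: 5 + 7 + 5 = 17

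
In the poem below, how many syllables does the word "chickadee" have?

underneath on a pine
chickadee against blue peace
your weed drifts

"chickadee" has 3 syllables.

3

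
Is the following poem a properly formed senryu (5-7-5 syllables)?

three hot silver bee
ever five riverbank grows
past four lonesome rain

Yes

Line 1: three(1) + hot(1) + silver(2) + bee(1) = 5 ✓
Line 2: ever(2) + five(1) + riverbank(3) + grows(1) = 7 ✓
Line 3: past(1) + four(1) + lonesome(2) + rain(1) = 5 ✓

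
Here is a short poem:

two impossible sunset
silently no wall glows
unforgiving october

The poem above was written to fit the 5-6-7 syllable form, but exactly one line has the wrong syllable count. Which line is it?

The first line

Line 1: two(1) + impossible(4) + sunset(2) = 7 (expected 5)
Line 2: silently(3) + no(1) + wall(1) + glows(1) = 6 ✓
Line 3: unforgiving(4) + october(3) = 7 ✓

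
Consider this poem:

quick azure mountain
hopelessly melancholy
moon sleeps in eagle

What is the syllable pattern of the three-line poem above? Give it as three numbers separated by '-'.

5-7-5

Line 1: quick(1) + azure(2) + mountain(2) = 5
Line 2: hopelessly(3) + melancholy(4) = 7
Line 3: moon(1) + sleeps(1) + in(1) + eagle(2) = 5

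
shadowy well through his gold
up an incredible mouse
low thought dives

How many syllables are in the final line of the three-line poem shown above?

3

The final line: low (1), thought (1), dives (1) → 3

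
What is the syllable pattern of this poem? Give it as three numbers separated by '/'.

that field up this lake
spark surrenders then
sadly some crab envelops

5/5/7

Line 1: that(1) + field(1) + up(1) + this(1) + lake(1) = 5
Line 2: spark(1) + surrenders(3) + then(1) = 5
Line 3: sadly(2) + some(1) + crab(1) + envelops(3) = 7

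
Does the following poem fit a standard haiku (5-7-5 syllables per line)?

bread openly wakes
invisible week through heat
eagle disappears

Yes

Line 1: bread (1), openly (3), wakes (1) → 5 ✓
Line 2: invisible (4), week (1), through (1), heat (1) → 7 ✓
Line 3: eagle (2), disappears (3) → 5 ✓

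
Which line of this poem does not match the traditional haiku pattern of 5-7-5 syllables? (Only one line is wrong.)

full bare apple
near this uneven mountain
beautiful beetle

Line 1: full (1), bare (1), apple (2) → 4 (expected 5)
Line 2: near (1), this (1), uneven (3), mountain (2) → 7 ✓
Line 3: beautiful (3), beetle (2) → 5 ✓

The first line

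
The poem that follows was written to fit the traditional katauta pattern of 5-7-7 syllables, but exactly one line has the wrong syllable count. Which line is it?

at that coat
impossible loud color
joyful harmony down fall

Line 1

Line 1: at(1) + that(1) + coat(1) = 3 (expected 5)
Line 2: impossible(4) + loud(1) + color(2) = 7 ✓
Line 3: joyful(2) + harmony(3) + down(1) + fall(1) = 7 ✓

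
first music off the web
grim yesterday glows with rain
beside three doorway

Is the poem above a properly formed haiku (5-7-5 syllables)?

No

Line 1: first (1), music (2), off (1), the (1), web (1) → 6 (expected 5)
Line 2: grim (1), yesterday (3), glows (1), with (1), rain (1) → 7 ✓
Line 3: beside (2), three (1), doorway (2) → 5 ✓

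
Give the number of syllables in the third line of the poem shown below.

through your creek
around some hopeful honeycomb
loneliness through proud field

The third line: loneliness(3) + through(1) + proud(1) + field(1) = 6

6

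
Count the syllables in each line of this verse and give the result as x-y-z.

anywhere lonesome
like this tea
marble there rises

5-3-5

Line 1: anywhere (3), lonesome (2) → 5
Line 2: like (1), this (1), tea (1) → 3
Line 3: marble (2), there (1), rises (2) → 5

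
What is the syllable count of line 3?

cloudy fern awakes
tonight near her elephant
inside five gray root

Line 3: inside (2), five (1), gray (1), root (1) → 5

5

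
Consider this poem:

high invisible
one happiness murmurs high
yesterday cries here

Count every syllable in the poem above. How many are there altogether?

Line 1: high (1), invisible (4) → 5
Line 2: one (1), happiness (3), murmurs (2), high (1) → 7
Line 3: yesterday (3), cries (1), here (1) → 5
Total: 5 + 7 + 5 = 17

17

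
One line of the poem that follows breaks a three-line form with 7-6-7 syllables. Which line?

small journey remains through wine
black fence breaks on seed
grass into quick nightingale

The second line

Line 1: small(1) + journey(2) + remains(2) + through(1) + wine(1) = 7 ✓
Line 2: black(1) + fence(1) + breaks(1) + on(1) + seed(1) = 5 (expected 6)
Line 3: grass(1) + into(2) + quick(1) + nightingale(3) = 7 ✓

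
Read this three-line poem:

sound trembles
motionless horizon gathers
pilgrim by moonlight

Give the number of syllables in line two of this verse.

Line two: motionless(3) + horizon(3) + gathers(2) = 8

8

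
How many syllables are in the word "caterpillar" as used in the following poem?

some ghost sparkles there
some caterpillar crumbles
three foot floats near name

4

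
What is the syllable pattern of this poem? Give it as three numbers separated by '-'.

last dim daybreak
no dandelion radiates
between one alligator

4-8-7

Line 1: last (1), dim (1), daybreak (2) → 4
Line 2: no (1), dandelion (4), radiates (3) → 8
Line 3: between (2), one (1), alligator (4) → 7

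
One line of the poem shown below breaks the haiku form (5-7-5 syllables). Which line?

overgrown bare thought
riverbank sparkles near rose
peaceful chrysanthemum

Line 3

Line 1: "overgrown bare thought": 3+1+1 = 5 ✓
Line 2: "riverbank sparkles near rose": 3+2+1+1 = 7 ✓
Line 3: "peaceful chrysanthemum": 2+4 = 6 (expected 5)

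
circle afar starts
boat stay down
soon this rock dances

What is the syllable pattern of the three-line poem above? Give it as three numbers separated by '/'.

Line 1: circle (2), afar (2), starts (1) → 5
Line 2: boat (1), stay (1), down (1) → 3
Line 3: soon (1), this (1), rock (1), dances (2) → 5

5/3/5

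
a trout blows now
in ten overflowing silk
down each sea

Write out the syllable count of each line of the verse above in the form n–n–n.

4–7–3

Line 1: "a trout blows now": 1+1+1+1 = 4
Line 2: "in ten overflowing silk": 1+1+4+1 = 7
Line 3: "down each sea": 1+1+1 = 3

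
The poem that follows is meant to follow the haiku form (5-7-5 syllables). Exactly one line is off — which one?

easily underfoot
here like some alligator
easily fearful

Line 1: easily(3) + underfoot(3) = 6 (expected 5)
Line 2: here(1) + like(1) + some(1) + alligator(4) = 7 ✓
Line 3: easily(3) + fearful(2) = 5 ✓

Line 1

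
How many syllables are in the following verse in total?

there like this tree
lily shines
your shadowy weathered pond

Line 1: there(1) + like(1) + this(1) + tree(1) = 4
Line 2: lily(2) + shines(1) = 3
Line 3: your(1) + shadowy(3) + weathered(2) + pond(1) = 7
Total: 4 + 3 + 7 = 14

14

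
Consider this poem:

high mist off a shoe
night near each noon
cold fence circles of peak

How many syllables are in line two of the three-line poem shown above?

Line two: night(1) + near(1) + each(1) + noon(1) = 4

4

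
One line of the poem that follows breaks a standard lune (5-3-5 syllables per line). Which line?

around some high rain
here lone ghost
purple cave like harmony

The third line

Line 1: around(2) + some(1) + high(1) + rain(1) = 5 ✓
Line 2: here(1) + lone(1) + ghost(1) = 3 ✓
Line 3: purple(2) + cave(1) + like(1) + harmony(3) = 7 (expected 5)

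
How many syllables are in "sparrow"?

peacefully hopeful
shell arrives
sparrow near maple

2

"sparrow" has 2 syllables.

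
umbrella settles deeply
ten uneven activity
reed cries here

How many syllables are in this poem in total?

18

Line 1: umbrella (3), settles (2), deeply (2) → 7
Line 2: ten (1), uneven (3), activity (4) → 8
Line 3: reed (1), cries (1), here (1) → 3
Total: 7 + 8 + 3 = 18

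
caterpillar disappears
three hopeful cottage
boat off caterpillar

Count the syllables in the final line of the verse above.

The final line: "boat off caterpillar": 1+1+4 = 6

6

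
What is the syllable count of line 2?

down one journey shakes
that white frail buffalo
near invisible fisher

Line 2: "that white frail buffalo": 1+1+1+3 = 6

6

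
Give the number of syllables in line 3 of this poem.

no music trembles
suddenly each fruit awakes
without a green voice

Line 3: "without a green voice": 2+1+1+1 = 5

5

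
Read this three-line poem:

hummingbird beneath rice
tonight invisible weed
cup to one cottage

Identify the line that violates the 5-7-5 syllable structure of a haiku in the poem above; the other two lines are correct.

Line 1

Line 1: hummingbird (3), beneath (2), rice (1) → 6 (expected 5)
Line 2: tonight (2), invisible (4), weed (1) → 7 ✓
Line 3: cup (1), to (1), one (1), cottage (2) → 5 ✓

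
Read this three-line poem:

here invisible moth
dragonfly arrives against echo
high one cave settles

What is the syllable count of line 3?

Line 3: high(1) + one(1) + cave(1) + settles(2) = 5

5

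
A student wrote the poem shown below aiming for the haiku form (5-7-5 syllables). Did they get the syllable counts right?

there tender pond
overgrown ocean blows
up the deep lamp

Line 1: there (1), tender (2), pond (1) → 4 (expected 5)
Line 2: overgrown (3), ocean (2), blows (1) → 6 (expected 7)
Line 3: up (1), the (1), deep (1), lamp (1) → 4 (expected 5)

No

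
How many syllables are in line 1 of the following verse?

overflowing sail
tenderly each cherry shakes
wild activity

5

Line 1: overflowing(4) + sail(1) = 5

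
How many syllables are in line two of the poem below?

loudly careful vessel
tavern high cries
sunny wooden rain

4

Line two: "tavern high cries": 2+1+1 = 4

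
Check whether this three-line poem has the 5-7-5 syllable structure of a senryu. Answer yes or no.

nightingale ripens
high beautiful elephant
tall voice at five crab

Yes

Line 1: nightingale (3), ripens (2) → 5 ✓
Line 2: high (1), beautiful (3), elephant (3) → 7 ✓
Line 3: tall (1), voice (1), at (1), five (1), crab (1) → 5 ✓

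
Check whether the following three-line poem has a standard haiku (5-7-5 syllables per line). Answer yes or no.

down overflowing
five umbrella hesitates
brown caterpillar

Yes

Line 1: down (1), overflowing (4) → 5 ✓
Line 2: five (1), umbrella (3), hesitates (3) → 7 ✓
Line 3: brown (1), caterpillar (4) → 5 ✓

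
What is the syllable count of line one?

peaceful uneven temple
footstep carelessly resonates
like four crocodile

7

Line one: peaceful(2) + uneven(3) + temple(2) = 7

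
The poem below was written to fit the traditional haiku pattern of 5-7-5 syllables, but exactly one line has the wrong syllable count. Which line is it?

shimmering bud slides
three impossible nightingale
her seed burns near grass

Line 1: "shimmering bud slides": 3+1+1 = 5 ✓
Line 2: "three impossible nightingale": 1+4+3 = 8 (expected 7)
Line 3: "her seed burns near grass": 1+1+1+1+1 = 5 ✓

The second line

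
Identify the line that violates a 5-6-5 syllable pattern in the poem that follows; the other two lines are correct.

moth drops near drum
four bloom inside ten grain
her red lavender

Line 1

Line 1: "moth drops near drum": 1+1+1+1 = 4 (expected 5)
Line 2: "four bloom inside ten grain": 1+1+2+1+1 = 6 ✓
Line 3: "her red lavender": 1+1+3 = 5 ✓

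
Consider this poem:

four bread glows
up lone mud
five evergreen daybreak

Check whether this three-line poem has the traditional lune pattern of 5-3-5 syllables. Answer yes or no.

Line 1: "four bread glows": 1+1+1 = 3 (expected 5)
Line 2: "up lone mud": 1+1+1 = 3 ✓
Line 3: "five evergreen daybreak": 1+3+2 = 6 (expected 5)

No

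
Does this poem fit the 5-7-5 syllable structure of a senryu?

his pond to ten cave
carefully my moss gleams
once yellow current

No

Line 1: his (1), pond (1), to (1), ten (1), cave (1) → 5 ✓
Line 2: carefully (3), my (1), moss (1), gleams (1) → 6 (expected 7)
Line 3: once (1), yellow (2), current (2) → 5 ✓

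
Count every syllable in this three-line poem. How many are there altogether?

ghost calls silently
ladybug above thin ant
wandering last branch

17

Line 1: ghost (1), calls (1), silently (3) → 5
Line 2: ladybug (3), above (2), thin (1), ant (1) → 7
Line 3: wandering (3), last (1), branch (1) → 5
Total: 5 + 7 + 5 = 17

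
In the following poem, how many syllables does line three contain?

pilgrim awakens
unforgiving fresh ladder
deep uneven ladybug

7

Line three: deep (1), uneven (3), ladybug (3) → 7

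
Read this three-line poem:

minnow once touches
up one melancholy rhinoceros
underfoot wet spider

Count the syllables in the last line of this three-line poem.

6

The last line: "underfoot wet spider": 3+1+2 = 6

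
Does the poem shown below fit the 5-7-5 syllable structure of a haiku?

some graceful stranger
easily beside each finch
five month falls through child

Line 1: some(1) + graceful(2) + stranger(2) = 5 ✓
Line 2: easily(3) + beside(2) + each(1) + finch(1) = 7 ✓
Line 3: five(1) + month(1) + falls(1) + through(1) + child(1) = 5 ✓

Yes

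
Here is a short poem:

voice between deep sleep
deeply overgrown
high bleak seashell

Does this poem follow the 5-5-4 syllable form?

Yes

Line 1: voice(1) + between(2) + deep(1) + sleep(1) = 5 ✓
Line 2: deeply(2) + overgrown(3) = 5 ✓
Line 3: high(1) + bleak(1) + seashell(2) = 4 ✓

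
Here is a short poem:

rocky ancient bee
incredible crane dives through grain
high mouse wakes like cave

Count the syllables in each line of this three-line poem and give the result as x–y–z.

5–8–5

Line 1: rocky(2) + ancient(2) + bee(1) = 5
Line 2: incredible(4) + crane(1) + dives(1) + through(1) + grain(1) = 8
Line 3: high(1) + mouse(1) + wakes(1) + like(1) + cave(1) = 5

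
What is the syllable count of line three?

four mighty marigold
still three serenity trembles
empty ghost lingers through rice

Line three: empty(2) + ghost(1) + lingers(2) + through(1) + rice(1) = 7

7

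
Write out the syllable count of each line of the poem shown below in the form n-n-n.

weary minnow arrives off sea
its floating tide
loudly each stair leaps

Line 1: weary (2), minnow (2), arrives (2), off (1), sea (1) → 8
Line 2: its (1), floating (2), tide (1) → 4
Line 3: loudly (2), each (1), stair (1), leaps (1) → 5

8-4-5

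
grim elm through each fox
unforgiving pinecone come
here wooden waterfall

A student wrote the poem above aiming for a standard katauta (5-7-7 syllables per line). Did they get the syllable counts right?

Line 1: grim(1) + elm(1) + through(1) + each(1) + fox(1) = 5 ✓
Line 2: unforgiving(4) + pinecone(2) + come(1) = 7 ✓
Line 3: here(1) + wooden(2) + waterfall(3) = 6 (expected 7)

No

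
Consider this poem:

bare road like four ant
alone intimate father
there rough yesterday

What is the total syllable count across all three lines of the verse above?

17

Line 1: "bare road like four ant": 1+1+1+1+1 = 5
Line 2: "alone intimate father": 2+3+2 = 7
Line 3: "there rough yesterday": 1+1+3 = 5
Total: 5 + 7 + 5 = 17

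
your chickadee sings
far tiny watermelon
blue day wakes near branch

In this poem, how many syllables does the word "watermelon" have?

"watermelon" has 4 syllables.

4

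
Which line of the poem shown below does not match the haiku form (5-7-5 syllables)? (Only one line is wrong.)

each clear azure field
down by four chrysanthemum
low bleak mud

Line 3

Line 1: each (1), clear (1), azure (2), field (1) → 5 ✓
Line 2: down (1), by (1), four (1), chrysanthemum (4) → 7 ✓
Line 3: low (1), bleak (1), mud (1) → 3 (expected 5)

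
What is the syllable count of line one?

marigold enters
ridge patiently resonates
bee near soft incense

Line one: "marigold enters": 3+2 = 5

5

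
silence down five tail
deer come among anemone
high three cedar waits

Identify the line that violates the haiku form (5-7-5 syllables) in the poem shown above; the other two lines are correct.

Line 1: silence(2) + down(1) + five(1) + tail(1) = 5 ✓
Line 2: deer(1) + come(1) + among(2) + anemone(4) = 8 (expected 7)
Line 3: high(1) + three(1) + cedar(2) + waits(1) = 5 ✓

The second line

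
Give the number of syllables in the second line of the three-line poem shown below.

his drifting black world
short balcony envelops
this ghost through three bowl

7

The second line: short (1), balcony (3), envelops (3) → 7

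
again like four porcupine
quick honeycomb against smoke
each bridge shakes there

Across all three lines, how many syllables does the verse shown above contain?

18

Line 1: "again like four porcupine": 2+1+1+3 = 7
Line 2: "quick honeycomb against smoke": 1+3+2+1 = 7
Line 3: "each bridge shakes there": 1+1+1+1 = 4
Total: 7 + 7 + 4 = 18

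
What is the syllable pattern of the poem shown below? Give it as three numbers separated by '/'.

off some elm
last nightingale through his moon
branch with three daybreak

Line 1: off(1) + some(1) + elm(1) = 3
Line 2: last(1) + nightingale(3) + through(1) + his(1) + moon(1) = 7
Line 3: branch(1) + with(1) + three(1) + daybreak(2) = 5

3/7/5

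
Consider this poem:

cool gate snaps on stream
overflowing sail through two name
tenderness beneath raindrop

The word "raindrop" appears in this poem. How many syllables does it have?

2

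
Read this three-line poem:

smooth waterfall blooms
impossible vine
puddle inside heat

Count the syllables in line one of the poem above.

5

Line one: smooth (1), waterfall (3), blooms (1) → 5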